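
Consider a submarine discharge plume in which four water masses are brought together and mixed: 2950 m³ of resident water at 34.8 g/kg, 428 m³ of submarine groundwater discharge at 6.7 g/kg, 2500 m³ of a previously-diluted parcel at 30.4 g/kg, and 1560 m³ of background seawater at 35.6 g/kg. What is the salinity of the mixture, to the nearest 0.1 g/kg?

31.9 g/kg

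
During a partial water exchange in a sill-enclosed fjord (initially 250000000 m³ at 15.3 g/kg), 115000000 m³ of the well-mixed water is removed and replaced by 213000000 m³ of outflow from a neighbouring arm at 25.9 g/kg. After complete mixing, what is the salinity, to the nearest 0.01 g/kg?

21.79 g/kg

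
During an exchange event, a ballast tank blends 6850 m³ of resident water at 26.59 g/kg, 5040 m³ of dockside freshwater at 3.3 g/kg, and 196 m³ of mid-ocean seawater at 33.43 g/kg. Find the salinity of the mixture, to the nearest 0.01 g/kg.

16.99 g/kg

Mass of salt is conserved:
salt = 6,850×26.59 + 5,040×3.3 + 196×33.43 = 182,141.5 + 16,632 + 6,552.28 = 205,325.78
volume = 6,850 + 5,040 + 196 = 12,086 m³
S = 205,325.78 / 12,086 = 16.9887 g/kg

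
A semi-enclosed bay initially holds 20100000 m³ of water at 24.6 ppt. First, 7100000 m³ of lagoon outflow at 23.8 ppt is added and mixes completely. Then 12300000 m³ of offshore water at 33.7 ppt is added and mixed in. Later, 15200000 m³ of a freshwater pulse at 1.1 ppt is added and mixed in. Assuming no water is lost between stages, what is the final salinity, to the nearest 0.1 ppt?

Weighted by volume,
Initial salt = 20,100,000×24.6 = 494,460,000
After stage 1: salt = 494,460,000 + 7,100,000×23.8 = 663,440,000; volume = 27,200,000 m³; S = 24.391 ppt
After stage 2: salt = 663,440,000 + 12,300,000×33.7 = 1,077,950,000; volume = 39,500,000 m³; S = 27.29 ppt
After stage 3: salt = 1,077,950,000 + 15,200,000×1.1 = 1,094,670,000; volume = 54,700,000 m³
S = 1,094,670,000 / 54,700,000 = 20.0122 ppt

20.0 ppt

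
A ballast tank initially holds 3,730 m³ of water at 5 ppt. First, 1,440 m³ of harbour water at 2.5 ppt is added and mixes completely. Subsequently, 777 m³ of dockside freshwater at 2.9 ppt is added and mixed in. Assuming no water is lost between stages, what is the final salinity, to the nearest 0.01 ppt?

Mass of salt is conserved:
Initial salt = 3,730×5 = 18,650
After stage 1: salt = 18,650 + 1,440×2.5 = 22,250; volume = 5,170 m³; S = 4.304 ppt
After stage 2: salt = 22,250 + 777×2.9 = 24,503.3; volume = 5,947 m³
S = 24,503.3 / 5,947 = 4.1203 ppt

4.12 ppt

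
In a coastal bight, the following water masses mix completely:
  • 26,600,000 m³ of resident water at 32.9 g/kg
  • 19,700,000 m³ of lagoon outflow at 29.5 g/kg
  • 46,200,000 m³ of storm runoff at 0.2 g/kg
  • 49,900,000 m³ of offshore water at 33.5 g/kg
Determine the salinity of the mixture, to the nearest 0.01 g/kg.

Total salt / total volume:
salt = 26,600,000×32.9 + 19,700,000×29.5 + 46,200,000×0.2 + 49,900,000×33.5 = 875,140,000 + 581,150,000 + 9,240,000 + 1,671,650,000 = 3,137,180,000
volume = 26,600,000 + 19,700,000 + 46,200,000 + 49,900,000 = 142,400,000 m³
S = 3,137,180,000 / 142,400,000 = 22.0308 g/kg

22.03 g/kg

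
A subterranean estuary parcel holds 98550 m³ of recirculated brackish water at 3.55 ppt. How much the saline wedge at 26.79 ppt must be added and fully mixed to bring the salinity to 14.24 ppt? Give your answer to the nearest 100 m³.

Salt balance: 98,550×3.55 + V×26.79 = (98,550+V)×14.24
349,852.5 + 26.79V = 1,403,352 + 14.24V
1,053,499.5 = 12.55V
V = 83,944.18 m³

83900 m³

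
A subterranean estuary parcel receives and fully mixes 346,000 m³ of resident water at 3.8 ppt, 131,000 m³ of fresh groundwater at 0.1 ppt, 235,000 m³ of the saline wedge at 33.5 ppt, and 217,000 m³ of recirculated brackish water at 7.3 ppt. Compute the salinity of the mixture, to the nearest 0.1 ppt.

By conservation of dissolved salt,
salt = 346,000×3.8 + 131,000×0.1 + 235,000×33.5 + 217,000×7.3 = 1,314,800 + 13,100 + 7,872,500 + 1,584,100 = 10,784,500
volume = 346,000 + 131,000 + 235,000 + 217,000 = 929,000 m³
S = 10,784,500 / 929,000 = 11.609 ppt

11.6 ppt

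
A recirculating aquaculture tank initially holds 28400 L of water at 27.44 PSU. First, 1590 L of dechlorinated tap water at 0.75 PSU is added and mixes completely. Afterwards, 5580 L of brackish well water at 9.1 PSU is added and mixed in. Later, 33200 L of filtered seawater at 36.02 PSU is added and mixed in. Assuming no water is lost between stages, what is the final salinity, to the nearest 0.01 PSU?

Mass of salt is conserved:
Initial salt = 28,400×27.44 = 779,296
After stage 1: salt = 779,296 + 1,590×0.75 = 780,488.5; volume = 29,990 L; S = 26.025 PSU
After stage 2: salt = 780,488.5 + 5,580×9.1 = 831,266.5; volume = 35,570 L; S = 23.37 PSU
After stage 3: salt = 831,266.5 + 33,200×36.02 = 2,027,130.5; volume = 68,770 L
S = 2,027,130.5 / 68,770 = 29.477 PSU

29.48 PSU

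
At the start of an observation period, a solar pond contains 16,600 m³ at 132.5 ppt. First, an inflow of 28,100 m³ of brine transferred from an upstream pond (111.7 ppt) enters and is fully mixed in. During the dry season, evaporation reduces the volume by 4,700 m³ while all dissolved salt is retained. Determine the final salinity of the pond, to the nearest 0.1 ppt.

133.5 ppt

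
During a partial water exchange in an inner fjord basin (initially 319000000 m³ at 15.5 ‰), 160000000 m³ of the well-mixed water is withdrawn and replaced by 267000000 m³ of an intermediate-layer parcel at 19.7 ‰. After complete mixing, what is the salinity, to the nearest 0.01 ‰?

Remaining after removal: 159,000,000 m³ at 15.5 ‰ (salt = 2,464,500,000)
After addition: salt = 2,464,500,000 + 267,000,000×19.7 = 7,724,400,000; volume = 426,000,000 m³
S = 7,724,400,000 / 426,000,000 = 18.1324 ‰

18.13 ‰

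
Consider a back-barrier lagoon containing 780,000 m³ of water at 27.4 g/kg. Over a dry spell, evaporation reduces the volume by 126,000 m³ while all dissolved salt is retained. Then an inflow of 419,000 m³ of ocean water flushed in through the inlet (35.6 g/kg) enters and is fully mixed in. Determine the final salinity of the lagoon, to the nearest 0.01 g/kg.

After evaporation: salt = 780,000×27.4 = 21,372,000; volume = 780,000 − 126,000 = 654,000 m³
After mixing: salt = 21,372,000 + 419,000×35.6 = 36,288,400; volume = 654,000 + 419,000 = 1,073,000 m³
S = 36,288,400 / 1,073,000 = 33.8196 g/kg

33.82 g/kg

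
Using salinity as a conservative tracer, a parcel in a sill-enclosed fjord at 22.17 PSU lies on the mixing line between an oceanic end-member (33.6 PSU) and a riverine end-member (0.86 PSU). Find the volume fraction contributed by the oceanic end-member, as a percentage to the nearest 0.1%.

Let g be the oceanic fraction. Salt balance per unit volume:
g×33.6 + (1−g)×0.86 = 22.17
g = (22.17 − 0.86) / (33.6 − 0.86) = 21.31/32.74 = 0.6509

65.1%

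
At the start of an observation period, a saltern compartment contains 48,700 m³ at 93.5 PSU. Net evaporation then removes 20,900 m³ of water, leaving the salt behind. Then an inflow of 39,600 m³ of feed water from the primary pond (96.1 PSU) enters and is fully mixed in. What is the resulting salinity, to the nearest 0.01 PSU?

124.02 PSU

After evaporation: salt = 48,700×93.5 = 4,553,450; volume = 48,700 − 20,900 = 27,800 m³
After mixing: salt = 4,553,450 + 39,600×96.1 = 8,359,010; volume = 27,800 + 39,600 = 67,400 m³
S = 8,359,010 / 67,400 = 124.0209 PSU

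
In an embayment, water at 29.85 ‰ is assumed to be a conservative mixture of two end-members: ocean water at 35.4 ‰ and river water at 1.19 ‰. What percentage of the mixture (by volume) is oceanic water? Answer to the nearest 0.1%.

83.8%

Let g be the oceanic fraction. Salt balance per unit volume:
g×35.4 + (1−g)×1.19 = 29.85
g = (29.85 − 1.19) / (35.4 − 1.19) = 28.66/34.21 = 0.8378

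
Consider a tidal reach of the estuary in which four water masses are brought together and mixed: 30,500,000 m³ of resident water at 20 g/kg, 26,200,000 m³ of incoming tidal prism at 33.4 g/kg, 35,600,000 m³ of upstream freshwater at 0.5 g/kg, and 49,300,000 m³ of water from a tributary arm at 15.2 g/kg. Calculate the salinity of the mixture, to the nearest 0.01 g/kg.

Salt balance:
salt = 30,500,000×20 + 26,200,000×33.4 + 35,600,000×0.5 + 49,300,000×15.2 = 610,000,000 + 875,080,000 + 17,800,000 + 749,360,000 = 2,252,240,000
volume = 30,500,000 + 26,200,000 + 35,600,000 + 49,300,000 = 141,600,000 m³
S = 2,252,240,000 / 141,600,000 = 15.9056 g/kg

15.91 g/kg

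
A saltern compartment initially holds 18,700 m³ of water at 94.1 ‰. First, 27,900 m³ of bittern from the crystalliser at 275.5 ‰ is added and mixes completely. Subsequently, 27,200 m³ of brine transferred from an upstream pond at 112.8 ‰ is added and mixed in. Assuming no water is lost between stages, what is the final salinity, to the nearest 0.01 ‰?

Conserving salt mass:
Initial salt = 18,700×94.1 = 1,759,670
After stage 1: salt = 1,759,670 + 27,900×275.5 = 9,446,120; volume = 46,600 m³; S = 202.706 ‰
After stage 2: salt = 9,446,120 + 27,200×112.8 = 12,514,280; volume = 73,800 m³
S = 12,514,280 / 73,800 = 169.5702 ‰

169.57 ‰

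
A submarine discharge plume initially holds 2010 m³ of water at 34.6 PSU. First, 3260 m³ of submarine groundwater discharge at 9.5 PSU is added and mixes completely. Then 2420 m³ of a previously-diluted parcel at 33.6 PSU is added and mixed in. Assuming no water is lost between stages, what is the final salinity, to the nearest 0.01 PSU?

23.64 PSU

Weighted by volume,
Initial salt = 2,010×34.6 = 69,546
After stage 1: salt = 69,546 + 3,260×9.5 = 100,516; volume = 5,270 m³; S = 19.073 PSU
After stage 2: salt = 100,516 + 2,420×33.6 = 181,828; volume = 7,690 m³
S = 181,828 / 7,690 = 23.6447 PSU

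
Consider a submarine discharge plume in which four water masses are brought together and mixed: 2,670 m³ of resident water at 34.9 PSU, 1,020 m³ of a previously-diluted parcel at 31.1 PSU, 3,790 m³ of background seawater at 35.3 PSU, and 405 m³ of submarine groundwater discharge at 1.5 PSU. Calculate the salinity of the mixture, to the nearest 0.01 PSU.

32.89 PSU

By conservation of dissolved salt,
salt = 2,670×34.9 + 1,020×31.1 + 3,790×35.3 + 405×1.5 = 93,183 + 31,722 + 133,787 + 607.5 = 259,299.5
volume = 2,670 + 1,020 + 3,790 + 405 = 7,885 m³
S = 259,299.5 / 7,885 = 32.8852 PSU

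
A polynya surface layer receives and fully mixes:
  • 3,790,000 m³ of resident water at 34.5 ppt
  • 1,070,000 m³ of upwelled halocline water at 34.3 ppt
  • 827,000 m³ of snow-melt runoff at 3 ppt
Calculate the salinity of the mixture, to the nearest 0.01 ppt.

29.88 ppt

Weighted by volume,
salt = 3,790,000×34.5 + 1,070,000×34.3 + 827,000×3 = 130,755,000 + 36,701,000 + 2,481,000 = 169,937,000
volume = 3,790,000 + 1,070,000 + 827,000 = 5,687,000 m³
S = 169,937,000 / 5,687,000 = 29.8817 ppt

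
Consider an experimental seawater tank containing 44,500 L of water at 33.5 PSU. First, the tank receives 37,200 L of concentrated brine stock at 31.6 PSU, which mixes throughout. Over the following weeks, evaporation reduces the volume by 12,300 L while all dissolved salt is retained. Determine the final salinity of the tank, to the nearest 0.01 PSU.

38.42 PSU

After mixing: salt = 44,500×33.5 + 37,200×31.6 = 2,666,270; volume = 81,700 L
After evaporation: salt unchanged = 2,666,270; volume = 81,700 − 12,300 = 69,400 L
S = 2,666,270 / 69,400 = 38.4189 PSU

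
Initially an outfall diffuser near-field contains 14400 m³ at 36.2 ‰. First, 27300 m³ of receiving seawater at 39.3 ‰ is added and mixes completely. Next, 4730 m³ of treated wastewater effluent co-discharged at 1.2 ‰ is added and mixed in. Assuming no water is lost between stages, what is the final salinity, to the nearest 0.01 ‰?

Weighted by volume,
Initial salt = 14,400×36.2 = 521,280
After stage 1: salt = 521,280 + 27,300×39.3 = 1,594,170; volume = 41,700 m³; S = 38.229 ‰
After stage 2: salt = 1,594,170 + 4,730×1.2 = 1,599,846; volume = 46,430 m³
S = 1,599,846 / 46,430 = 34.4572 ‰

34.46 ‰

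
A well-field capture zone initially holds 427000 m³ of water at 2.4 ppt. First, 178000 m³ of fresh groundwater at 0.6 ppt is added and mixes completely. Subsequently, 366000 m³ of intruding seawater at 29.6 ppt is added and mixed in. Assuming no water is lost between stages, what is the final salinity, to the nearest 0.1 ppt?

Salt balance:
Initial salt = 427,000×2.4 = 1,024,800
After stage 1: salt = 1,024,800 + 178,000×0.6 = 1,131,600; volume = 605,000 m³; S = 1.87 ppt
After stage 2: salt = 1,131,600 + 366,000×29.6 = 11,965,200; volume = 971,000 m³
S = 11,965,200 / 971,000 = 12.3226 ppt

12.3 ppt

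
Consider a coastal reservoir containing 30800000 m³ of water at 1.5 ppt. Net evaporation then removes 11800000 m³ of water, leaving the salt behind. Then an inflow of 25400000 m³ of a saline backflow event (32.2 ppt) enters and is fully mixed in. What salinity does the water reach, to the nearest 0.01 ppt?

After evaporation: salt = 30,800,000×1.5 = 46,200,000; volume = 30,800,000 − 11,800,000 = 19,000,000 m³
After mixing: salt = 46,200,000 + 25,400,000×32.2 = 864,080,000; volume = 19,000,000 + 25,400,000 = 44,400,000 m³
S = 864,080,000 / 44,400,000 = 19.4613 ppt

19.46 ppt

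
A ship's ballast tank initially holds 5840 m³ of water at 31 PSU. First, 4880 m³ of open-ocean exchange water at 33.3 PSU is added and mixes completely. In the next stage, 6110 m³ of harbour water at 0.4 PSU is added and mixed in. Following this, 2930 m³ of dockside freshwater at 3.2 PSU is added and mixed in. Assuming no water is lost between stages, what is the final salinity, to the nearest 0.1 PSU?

18.0 PSU

Salt balance:
Initial salt = 5,840×31 = 181,040
After stage 1: salt = 181,040 + 4,880×33.3 = 343,544; volume = 10,720 m³; S = 32.047 PSU
After stage 2: salt = 343,544 + 6,110×0.4 = 345,988; volume = 16,830 m³; S = 20.558 PSU
After stage 3: salt = 345,988 + 2,930×3.2 = 355,364; volume = 19,760 m³
S = 355,364 / 19,760 = 17.984 PSU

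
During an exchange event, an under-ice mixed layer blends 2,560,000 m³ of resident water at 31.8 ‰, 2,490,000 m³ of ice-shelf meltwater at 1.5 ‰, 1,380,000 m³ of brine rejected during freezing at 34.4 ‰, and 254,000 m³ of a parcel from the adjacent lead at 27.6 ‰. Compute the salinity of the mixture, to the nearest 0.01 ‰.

20.89 ‰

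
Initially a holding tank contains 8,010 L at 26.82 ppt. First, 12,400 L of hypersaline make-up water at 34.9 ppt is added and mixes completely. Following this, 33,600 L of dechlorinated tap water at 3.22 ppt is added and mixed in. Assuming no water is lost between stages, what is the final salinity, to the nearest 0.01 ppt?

13.99 ppt

Conserving salt mass:
Initial salt = 8,010×26.82 = 214,828.2
After stage 1: salt = 214,828.2 + 12,400×34.9 = 647,588.2; volume = 20,410 L; S = 31.729 ppt
After stage 2: salt = 647,588.2 + 33,600×3.22 = 755,780.2; volume = 54,010 L
S = 755,780.2 / 54,010 = 13.9933 ppt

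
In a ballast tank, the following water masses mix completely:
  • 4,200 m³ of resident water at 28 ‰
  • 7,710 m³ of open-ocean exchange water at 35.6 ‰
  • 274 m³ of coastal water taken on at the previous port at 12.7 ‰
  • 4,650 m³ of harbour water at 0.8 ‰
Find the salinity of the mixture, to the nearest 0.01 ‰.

23.72 ‰

Weighted by volume,
salt = 4,200×28 + 7,710×35.6 + 274×12.7 + 4,650×0.8 = 117,600 + 274,476 + 3,479.8 + 3,720 = 399,275.8
volume = 4,200 + 7,710 + 274 + 4,650 = 16,834 m³
S = 399,275.8 / 16,834 = 23.7184 ‰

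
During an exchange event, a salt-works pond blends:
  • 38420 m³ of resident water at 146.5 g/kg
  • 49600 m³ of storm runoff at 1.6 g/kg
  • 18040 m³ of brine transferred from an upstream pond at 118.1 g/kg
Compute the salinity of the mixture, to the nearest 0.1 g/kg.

Total salt / total volume:
salt = 38,420×146.5 + 49,600×1.6 + 18,040×118.1 = 5,628,530 + 79,360 + 2,130,524 = 7,838,414
volume = 38,420 + 49,600 + 18,040 = 106,060 m³
S = 7,838,414 / 106,060 = 73.905 g/kg

73.9 g/kg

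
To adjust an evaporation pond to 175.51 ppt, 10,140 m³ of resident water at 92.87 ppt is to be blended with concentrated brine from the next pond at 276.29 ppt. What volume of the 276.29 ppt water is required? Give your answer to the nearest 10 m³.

8310 m³

Salt balance: 10,140×92.87 + V×276.29 = (10,140+V)×175.51
941,701.8 + 276.29V = 1,779,671.4 + 175.51V
837,969.6 = 100.78V
V = 8,314.84 m³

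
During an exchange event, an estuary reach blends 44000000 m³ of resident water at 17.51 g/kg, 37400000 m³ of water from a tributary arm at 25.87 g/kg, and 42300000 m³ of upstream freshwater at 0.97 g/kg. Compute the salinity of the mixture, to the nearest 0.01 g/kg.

Conserving salt mass:
salt = 44,000,000×17.51 + 37,400,000×25.87 + 42,300,000×0.97 = 770,440,000 + 967,538,000 + 41,031,000 = 1,779,009,000
volume = 44,000,000 + 37,400,000 + 42,300,000 = 123,700,000 m³
S = 1,779,009,000 / 123,700,000 = 14.3816 g/kg

14.38 g/kg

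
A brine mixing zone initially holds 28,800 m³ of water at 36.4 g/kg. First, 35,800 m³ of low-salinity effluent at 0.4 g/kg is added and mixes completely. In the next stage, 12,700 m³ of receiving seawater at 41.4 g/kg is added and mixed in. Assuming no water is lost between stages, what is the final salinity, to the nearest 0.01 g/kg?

20.55 g/kg

Salt balance:
Initial salt = 28,800×36.4 = 1,048,320
After stage 1: salt = 1,048,320 + 35,800×0.4 = 1,062,640; volume = 64,600 m³; S = 16.45 g/kg
After stage 2: salt = 1,062,640 + 12,700×41.4 = 1,588,420; volume = 77,300 m³
S = 1,588,420 / 77,300 = 20.5488 g/kg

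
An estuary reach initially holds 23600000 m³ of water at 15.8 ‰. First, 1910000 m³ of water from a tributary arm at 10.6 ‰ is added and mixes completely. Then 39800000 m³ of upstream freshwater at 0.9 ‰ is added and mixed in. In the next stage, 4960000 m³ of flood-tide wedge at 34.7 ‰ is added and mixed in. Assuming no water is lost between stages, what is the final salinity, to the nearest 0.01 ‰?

8.55 ‰

By conservation of dissolved salt,
Initial salt = 23,600,000×15.8 = 372,880,000
After stage 1: salt = 372,880,000 + 1,910,000×10.6 = 393,126,000; volume = 25,510,000 m³; S = 15.411 ‰
After stage 2: salt = 393,126,000 + 39,800,000×0.9 = 428,946,000; volume = 65,310,000 m³; S = 6.568 ‰
After stage 3: salt = 428,946,000 + 4,960,000×34.7 = 601,058,000; volume = 70,270,000 m³
S = 601,058,000 / 70,270,000 = 8.5536 ‰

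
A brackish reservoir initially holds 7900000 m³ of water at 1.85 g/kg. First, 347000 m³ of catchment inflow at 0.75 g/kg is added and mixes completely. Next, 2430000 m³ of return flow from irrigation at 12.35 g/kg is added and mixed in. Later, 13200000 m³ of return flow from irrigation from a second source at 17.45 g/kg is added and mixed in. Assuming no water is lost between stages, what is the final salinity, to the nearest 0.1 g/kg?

Salt balance:
Initial salt = 7,900,000×1.85 = 14,615,000
After stage 1: salt = 14,615,000 + 347,000×0.75 = 14,875,250; volume = 8,247,000 m³; S = 1.804 g/kg
After stage 2: salt = 14,875,250 + 2,430,000×12.35 = 44,885,750; volume = 10,677,000 m³; S = 4.204 g/kg
After stage 3: salt = 44,885,750 + 13,200,000×17.45 = 275,225,750; volume = 23,877,000 m³
S = 275,225,750 / 23,877,000 = 11.5268 g/kg

11.5 g/kg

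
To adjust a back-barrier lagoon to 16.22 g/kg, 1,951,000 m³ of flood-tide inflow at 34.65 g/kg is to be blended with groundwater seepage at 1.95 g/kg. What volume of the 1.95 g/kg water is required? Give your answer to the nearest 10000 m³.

Salt balance: 1,951,000×34.65 + V×1.95 = (1,951,000+V)×16.22
67,602,150 + 1.95V = 31,645,220 + 16.22V
35,956,930 = 14.27V
V = 2,519,756.83 m³

2520000 m³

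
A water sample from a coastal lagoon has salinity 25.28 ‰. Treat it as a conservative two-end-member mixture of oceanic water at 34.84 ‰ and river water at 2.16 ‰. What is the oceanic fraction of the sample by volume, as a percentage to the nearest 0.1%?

Let g be the oceanic fraction. Salt balance per unit volume:
g×34.84 + (1−g)×2.16 = 25.28
g = (25.28 − 2.16) / (34.84 − 2.16) = 23.12/32.68 = 0.7075

70.7%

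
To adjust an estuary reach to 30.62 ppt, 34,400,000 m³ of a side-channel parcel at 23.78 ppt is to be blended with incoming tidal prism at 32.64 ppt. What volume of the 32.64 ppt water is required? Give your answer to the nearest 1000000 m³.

Salt balance: 34,400,000×23.78 + V×32.64 = (34,400,000+V)×30.62
818,032,000 + 32.64V = 1,053,328,000 + 30.62V
235,296,000 = 2.02V
V = 116,483,168.32 m³

116000000 m³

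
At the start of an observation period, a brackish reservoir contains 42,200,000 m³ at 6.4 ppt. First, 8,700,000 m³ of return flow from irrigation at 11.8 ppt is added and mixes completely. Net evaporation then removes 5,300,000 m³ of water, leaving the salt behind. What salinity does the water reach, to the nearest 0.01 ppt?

8.17 ppt

After mixing: salt = 42,200,000×6.4 + 8,700,000×11.8 = 372,740,000; volume = 50,900,000 m³
After evaporation: salt unchanged = 372,740,000; volume = 50,900,000 − 5,300,000 = 45,600,000 m³
S = 372,740,000 / 45,600,000 = 8.1741 ppt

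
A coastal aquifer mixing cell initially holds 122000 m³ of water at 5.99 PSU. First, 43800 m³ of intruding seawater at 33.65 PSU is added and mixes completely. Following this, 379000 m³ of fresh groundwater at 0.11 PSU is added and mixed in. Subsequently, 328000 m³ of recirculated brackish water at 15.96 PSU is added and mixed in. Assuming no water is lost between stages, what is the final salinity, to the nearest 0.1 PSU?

8.6 PSU

Conserving salt mass:
Initial salt = 122,000×5.99 = 730,780
After stage 1: salt = 730,780 + 43,800×33.65 = 2,204,650; volume = 165,800 m³; S = 13.297 PSU
After stage 2: salt = 2,204,650 + 379,000×0.11 = 2,246,340; volume = 544,800 m³; S = 4.123 PSU
After stage 3: salt = 2,246,340 + 328,000×15.96 = 7,481,220; volume = 872,800 m³
S = 7,481,220 / 872,800 = 8.5715 PSU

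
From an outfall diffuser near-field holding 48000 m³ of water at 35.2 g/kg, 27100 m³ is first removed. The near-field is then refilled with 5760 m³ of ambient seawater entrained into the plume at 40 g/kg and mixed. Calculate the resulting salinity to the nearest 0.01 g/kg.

Remaining after removal: 20,900 m³ at 35.2 g/kg (salt = 735,680)
After addition: salt = 735,680 + 5,760×40 = 966,080; volume = 26,660 m³
S = 966,080 / 26,660 = 36.2371 g/kg

36.24 g/kg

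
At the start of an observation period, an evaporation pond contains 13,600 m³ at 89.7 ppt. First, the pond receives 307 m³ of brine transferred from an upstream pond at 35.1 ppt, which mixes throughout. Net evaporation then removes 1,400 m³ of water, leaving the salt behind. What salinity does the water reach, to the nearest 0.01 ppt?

After mixing: salt = 13,600×89.7 + 307×35.1 = 1,230,695.7; volume = 13,907 m³
After evaporation: salt unchanged = 1,230,695.7; volume = 13,907 − 1,400 = 12,507 m³
S = 1,230,695.7 / 12,507 = 98.4006 ppt

98.40 ppt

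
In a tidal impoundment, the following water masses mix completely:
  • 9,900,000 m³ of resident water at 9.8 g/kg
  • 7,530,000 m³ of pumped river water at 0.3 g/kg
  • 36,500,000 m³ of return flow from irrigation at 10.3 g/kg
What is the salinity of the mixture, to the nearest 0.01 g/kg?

8.81 g/kg

Salt balance:
salt = 9,900,000×9.8 + 7,530,000×0.3 + 36,500,000×10.3 = 97,020,000 + 2,259,000 + 375,950,000 = 475,229,000
volume = 9,900,000 + 7,530,000 + 36,500,000 = 53,930,000 m³
S = 475,229,000 / 53,930,000 = 8.812 g/kg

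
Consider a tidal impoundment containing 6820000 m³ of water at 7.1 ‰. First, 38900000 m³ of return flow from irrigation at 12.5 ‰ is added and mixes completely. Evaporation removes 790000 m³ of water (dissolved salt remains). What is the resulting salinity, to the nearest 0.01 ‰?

After mixing: salt = 6,820,000×7.1 + 38,900,000×12.5 = 534,672,000; volume = 45,720,000 m³
After evaporation: salt unchanged = 534,672,000; volume = 45,720,000 − 790,000 = 44,930,000 m³
S = 534,672,000 / 44,930,000 = 11.9001 ‰

11.90 ‰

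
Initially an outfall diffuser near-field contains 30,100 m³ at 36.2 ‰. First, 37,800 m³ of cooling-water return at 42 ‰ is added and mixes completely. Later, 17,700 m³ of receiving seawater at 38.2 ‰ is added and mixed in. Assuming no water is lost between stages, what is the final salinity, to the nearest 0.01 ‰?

Total salt / total volume:
Initial salt = 30,100×36.2 = 1,089,620
After stage 1: salt = 1,089,620 + 37,800×42 = 2,677,220; volume = 67,900 m³; S = 39.429 ‰
After stage 2: salt = 2,677,220 + 17,700×38.2 = 3,353,360; volume = 85,600 m³
S = 3,353,360 / 85,600 = 39.1748 ‰

39.17 ‰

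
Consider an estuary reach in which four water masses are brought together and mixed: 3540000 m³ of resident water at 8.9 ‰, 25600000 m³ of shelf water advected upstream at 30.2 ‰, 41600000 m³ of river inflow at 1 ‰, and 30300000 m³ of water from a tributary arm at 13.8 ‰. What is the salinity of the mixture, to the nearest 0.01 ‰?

12.51 ‰

Conserving salt mass:
salt = 3,540,000×8.9 + 25,600,000×30.2 + 41,600,000×1 + 30,300,000×13.8 = 31,506,000 + 773,120,000 + 41,600,000 + 418,140,000 = 1,264,366,000
volume = 3,540,000 + 25,600,000 + 41,600,000 + 30,300,000 = 101,040,000 m³
S = 1,264,366,000 / 101,040,000 = 12.5135 ‰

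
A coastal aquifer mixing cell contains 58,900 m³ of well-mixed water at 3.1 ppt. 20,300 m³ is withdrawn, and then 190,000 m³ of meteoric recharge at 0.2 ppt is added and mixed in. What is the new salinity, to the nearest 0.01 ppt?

Remaining after removal: 38,600 m³ at 3.1 ppt (salt = 119,660)
After addition: salt = 119,660 + 190,000×0.2 = 157,660; volume = 228,600 m³
S = 157,660 / 228,600 = 0.6897 ppt

0.69 ppt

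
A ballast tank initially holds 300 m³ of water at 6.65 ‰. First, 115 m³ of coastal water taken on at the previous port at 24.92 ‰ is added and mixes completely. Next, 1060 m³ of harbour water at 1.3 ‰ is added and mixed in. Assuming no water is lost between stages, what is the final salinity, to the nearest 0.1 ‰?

By conservation of dissolved salt,
Initial salt = 300×6.65 = 1,995
After stage 1: salt = 1,995 + 115×24.92 = 4,860.8; volume = 415 m³; S = 11.713 ‰
After stage 2: salt = 4,860.8 + 1,060×1.3 = 6,238.8; volume = 1,475 m³
S = 6,238.8 / 1,475 = 4.2297 ‰

4.2 ‰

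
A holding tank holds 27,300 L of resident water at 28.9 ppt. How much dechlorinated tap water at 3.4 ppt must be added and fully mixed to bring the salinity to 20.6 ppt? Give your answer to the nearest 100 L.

13200 L

Salt balance: 27,300×28.9 + V×3.4 = (27,300+V)×20.6
788,970 + 3.4V = 562,380 + 20.6V
226,590 = 17.2V
V = 13,173.84 L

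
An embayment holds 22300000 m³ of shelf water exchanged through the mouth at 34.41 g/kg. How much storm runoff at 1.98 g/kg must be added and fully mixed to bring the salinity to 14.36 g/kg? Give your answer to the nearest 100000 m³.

36100000 m³

Salt balance: 22,300,000×34.41 + V×1.98 = (22,300,000+V)×14.36
767,343,000 + 1.98V = 320,228,000 + 14.36V
447,115,000 = 12.38V
V = 36,115,912.76 m³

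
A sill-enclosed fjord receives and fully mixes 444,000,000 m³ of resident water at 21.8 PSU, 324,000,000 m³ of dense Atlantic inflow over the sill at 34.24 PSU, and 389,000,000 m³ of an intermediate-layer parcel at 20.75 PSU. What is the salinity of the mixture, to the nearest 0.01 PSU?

By conservation of dissolved salt,
salt = 444,000,000×21.8 + 324,000,000×34.24 + 389,000,000×20.75 = 9,679,200,000 + 11,093,760,000 + 8,071,750,000 = 28,844,710,000
volume = 444,000,000 + 324,000,000 + 389,000,000 = 1,157,000,000 m³
S = 28,844,710,000 / 1,157,000,000 = 24.9306 PSU

24.93 PSU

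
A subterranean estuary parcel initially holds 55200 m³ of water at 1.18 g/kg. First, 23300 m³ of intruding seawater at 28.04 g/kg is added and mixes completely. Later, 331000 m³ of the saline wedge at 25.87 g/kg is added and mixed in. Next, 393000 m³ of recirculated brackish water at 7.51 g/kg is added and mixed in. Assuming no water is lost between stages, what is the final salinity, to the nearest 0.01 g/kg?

15.24 g/kg

Conserving salt mass:
Initial salt = 55,200×1.18 = 65,136
After stage 1: salt = 65,136 + 23,300×28.04 = 718,468; volume = 78,500 m³; S = 9.152 g/kg
After stage 2: salt = 718,468 + 331,000×25.87 = 9,281,438; volume = 409,500 m³; S = 22.665 g/kg
After stage 3: salt = 9,281,438 + 393,000×7.51 = 12,232,868; volume = 802,500 m³
S = 12,232,868 / 802,500 = 15.2434 g/kg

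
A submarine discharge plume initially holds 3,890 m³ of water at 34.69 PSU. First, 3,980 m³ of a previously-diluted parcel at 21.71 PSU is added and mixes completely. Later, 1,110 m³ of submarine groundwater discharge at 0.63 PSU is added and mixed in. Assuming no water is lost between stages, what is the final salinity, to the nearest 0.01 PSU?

24.73 PSU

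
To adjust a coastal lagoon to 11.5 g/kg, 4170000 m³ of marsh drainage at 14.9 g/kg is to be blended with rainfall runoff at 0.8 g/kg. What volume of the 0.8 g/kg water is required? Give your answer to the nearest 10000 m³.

Salt balance: 4,170,000×14.9 + V×0.8 = (4,170,000+V)×11.5
62,133,000 + 0.8V = 47,955,000 + 11.5V
14,178,000 = 10.7V
V = 1,325,046.73 m³

1330000 m³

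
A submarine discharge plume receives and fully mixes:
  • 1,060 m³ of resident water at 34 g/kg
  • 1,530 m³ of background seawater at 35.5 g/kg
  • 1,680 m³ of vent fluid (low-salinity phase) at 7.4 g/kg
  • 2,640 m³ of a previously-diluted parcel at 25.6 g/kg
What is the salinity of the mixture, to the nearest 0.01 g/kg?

24.66 g/kg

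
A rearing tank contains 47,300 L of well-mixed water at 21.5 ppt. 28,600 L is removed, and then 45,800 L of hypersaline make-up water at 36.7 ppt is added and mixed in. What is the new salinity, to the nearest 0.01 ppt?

32.29 ppt

Remaining after removal: 18,700 L at 21.5 ppt (salt = 402,050)
After addition: salt = 402,050 + 45,800×36.7 = 2,082,910; volume = 64,500 L
S = 2,082,910 / 64,500 = 32.2932 ppt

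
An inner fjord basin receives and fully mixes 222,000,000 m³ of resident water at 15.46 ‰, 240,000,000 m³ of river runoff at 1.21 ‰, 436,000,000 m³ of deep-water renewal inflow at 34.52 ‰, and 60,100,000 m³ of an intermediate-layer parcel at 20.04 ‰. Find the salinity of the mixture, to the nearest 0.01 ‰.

Weighted by volume,
salt = 222,000,000×15.46 + 240,000,000×1.21 + 436,000,000×34.52 + 60,100,000×20.04 = 3,432,120,000 + 290,400,000 + 15,050,720,000 + 1,204,404,000 = 19,977,644,000
volume = 222,000,000 + 240,000,000 + 436,000,000 + 60,100,000 = 958,100,000 m³
S = 19,977,644,000 / 958,100,000 = 20.8513 ‰

20.85 ‰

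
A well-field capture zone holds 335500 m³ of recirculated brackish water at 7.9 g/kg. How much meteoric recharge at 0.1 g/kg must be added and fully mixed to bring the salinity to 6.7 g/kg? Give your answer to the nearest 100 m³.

Salt balance: 335,500×7.9 + V×0.1 = (335,500+V)×6.7
2,650,450 + 0.1V = 2,247,850 + 6.7V
402,600 = 6.6V
V = 61,000 m³

61000 m³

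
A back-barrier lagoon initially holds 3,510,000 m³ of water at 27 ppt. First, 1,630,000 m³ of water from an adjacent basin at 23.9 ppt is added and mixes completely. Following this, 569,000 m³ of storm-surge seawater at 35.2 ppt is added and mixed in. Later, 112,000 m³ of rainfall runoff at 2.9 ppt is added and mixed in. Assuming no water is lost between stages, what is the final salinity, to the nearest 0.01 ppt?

26.47 ppt

By conservation of dissolved salt,
Initial salt = 3,510,000×27 = 94,770,000
After stage 1: salt = 94,770,000 + 1,630,000×23.9 = 133,727,000; volume = 5,140,000 m³; S = 26.017 ppt
After stage 2: salt = 133,727,000 + 569,000×35.2 = 153,755,800; volume = 5,709,000 m³; S = 26.932 ppt
After stage 3: salt = 153,755,800 + 112,000×2.9 = 154,080,600; volume = 5,821,000 m³
S = 154,080,600 / 5,821,000 = 26.4698 ppt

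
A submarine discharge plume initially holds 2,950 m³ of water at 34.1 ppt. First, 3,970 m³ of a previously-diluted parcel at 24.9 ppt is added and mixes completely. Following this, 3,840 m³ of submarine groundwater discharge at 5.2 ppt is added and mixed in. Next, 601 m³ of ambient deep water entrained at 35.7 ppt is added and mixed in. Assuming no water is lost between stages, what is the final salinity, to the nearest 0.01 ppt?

Total salt / total volume:
Initial salt = 2,950×34.1 = 100,595
After stage 1: salt = 100,595 + 3,970×24.9 = 199,448; volume = 6,920 m³; S = 28.822 ppt
After stage 2: salt = 199,448 + 3,840×5.2 = 219,416; volume = 10,760 m³; S = 20.392 ppt
After stage 3: salt = 219,416 + 601×35.7 = 240,871.7; volume = 11,361 m³
S = 240,871.7 / 11,361 = 21.2016 ppt

21.20 ppt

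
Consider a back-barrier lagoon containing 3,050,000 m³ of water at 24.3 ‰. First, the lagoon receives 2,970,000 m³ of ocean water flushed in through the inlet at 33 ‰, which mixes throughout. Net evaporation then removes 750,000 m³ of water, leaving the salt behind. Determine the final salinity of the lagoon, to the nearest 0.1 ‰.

32.7 ‰

After mixing: salt = 3,050,000×24.3 + 2,970,000×33 = 172,125,000; volume = 6,020,000 m³
After evaporation: salt unchanged = 172,125,000; volume = 6,020,000 − 750,000 = 5,270,000 m³
S = 172,125,000 / 5,270,000 = 32.6613 ‰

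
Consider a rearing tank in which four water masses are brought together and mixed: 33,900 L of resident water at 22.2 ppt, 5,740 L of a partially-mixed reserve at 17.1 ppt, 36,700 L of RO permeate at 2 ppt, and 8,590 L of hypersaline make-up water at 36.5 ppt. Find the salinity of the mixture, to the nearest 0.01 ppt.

14.57 ppt

Conserving salt mass:
salt = 33,900×22.2 + 5,740×17.1 + 36,700×2 + 8,590×36.5 = 752,580 + 98,154 + 73,400 + 313,535 = 1,237,669
volume = 33,900 + 5,740 + 36,700 + 8,590 = 84,930 L
S = 1,237,669 / 84,930 = 14.5728 ppt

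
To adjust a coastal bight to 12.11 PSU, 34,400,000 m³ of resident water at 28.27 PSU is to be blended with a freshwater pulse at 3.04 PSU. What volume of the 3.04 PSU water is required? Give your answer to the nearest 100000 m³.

Salt balance: 34,400,000×28.27 + V×3.04 = (34,400,000+V)×12.11
972,488,000 + 3.04V = 416,584,000 + 12.11V
555,904,000 = 9.07V
V = 61,290,407.94 m³

61300000 m³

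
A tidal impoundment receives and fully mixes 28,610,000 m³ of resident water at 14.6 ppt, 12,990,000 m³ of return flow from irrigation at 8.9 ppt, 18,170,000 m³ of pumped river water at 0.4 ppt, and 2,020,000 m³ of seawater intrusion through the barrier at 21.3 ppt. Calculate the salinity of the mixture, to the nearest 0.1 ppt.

9.4 ppt

Total salt / total volume:
salt = 28,610,000×14.6 + 12,990,000×8.9 + 18,170,000×0.4 + 2,020,000×21.3 = 417,706,000 + 115,611,000 + 7,268,000 + 43,026,000 = 583,611,000
volume = 28,610,000 + 12,990,000 + 18,170,000 + 2,020,000 = 61,790,000 m³
S = 583,611,000 / 61,790,000 = 9.445 ppt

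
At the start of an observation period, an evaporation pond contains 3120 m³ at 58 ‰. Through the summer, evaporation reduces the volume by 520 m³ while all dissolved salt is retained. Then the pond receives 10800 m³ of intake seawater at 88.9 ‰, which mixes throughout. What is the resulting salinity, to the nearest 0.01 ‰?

After evaporation: salt = 3,120×58 = 180,960; volume = 3,120 − 520 = 2,600 m³
After mixing: salt = 180,960 + 10,800×88.9 = 1,141,080; volume = 2,600 + 10,800 = 13,400 m³
S = 1,141,080 / 13,400 = 85.1552 ‰

85.16 ‰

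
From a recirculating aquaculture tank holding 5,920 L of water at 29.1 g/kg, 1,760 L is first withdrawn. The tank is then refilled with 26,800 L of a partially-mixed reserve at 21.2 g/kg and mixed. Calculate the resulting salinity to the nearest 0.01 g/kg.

22.26 g/kg

Remaining after removal: 4,160 L at 29.1 g/kg (salt = 121,056)
After addition: salt = 121,056 + 26,800×21.2 = 689,216; volume = 30,960 L
S = 689,216 / 30,960 = 22.2615 g/kg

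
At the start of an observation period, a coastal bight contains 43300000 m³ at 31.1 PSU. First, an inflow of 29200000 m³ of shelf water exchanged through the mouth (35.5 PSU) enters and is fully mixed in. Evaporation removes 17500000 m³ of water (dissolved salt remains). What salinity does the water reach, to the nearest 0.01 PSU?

43.33 PSU

After mixing: salt = 43,300,000×31.1 + 29,200,000×35.5 = 2,383,230,000; volume = 72,500,000 m³
After evaporation: salt unchanged = 2,383,230,000; volume = 72,500,000 − 17,500,000 = 55,000,000 m³
S = 2,383,230,000 / 55,000,000 = 43.3315 PSU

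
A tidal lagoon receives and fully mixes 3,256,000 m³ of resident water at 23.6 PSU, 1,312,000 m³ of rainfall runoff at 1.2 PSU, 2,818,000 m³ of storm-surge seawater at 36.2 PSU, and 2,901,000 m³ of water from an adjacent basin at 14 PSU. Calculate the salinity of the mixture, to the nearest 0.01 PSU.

21.49 PSU

Mass of salt is conserved:
salt = 3,256,000×23.6 + 1,312,000×1.2 + 2,818,000×36.2 + 2,901,000×14 = 76,841,600 + 1,574,400 + 102,011,600 + 40,614,000 = 221,041,600
volume = 3,256,000 + 1,312,000 + 2,818,000 + 2,901,000 = 10,287,000 m³
S = 221,041,600 / 10,287,000 = 21.4875 PSU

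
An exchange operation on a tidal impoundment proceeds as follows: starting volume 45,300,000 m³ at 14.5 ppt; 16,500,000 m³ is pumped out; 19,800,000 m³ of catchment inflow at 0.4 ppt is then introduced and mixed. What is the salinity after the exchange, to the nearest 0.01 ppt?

Remaining after removal: 28,800,000 m³ at 14.5 ppt (salt = 417,600,000)
After addition: salt = 417,600,000 + 19,800,000×0.4 = 425,520,000; volume = 48,600,000 m³
S = 425,520,000 / 48,600,000 = 8.7556 ppt

8.76 ppt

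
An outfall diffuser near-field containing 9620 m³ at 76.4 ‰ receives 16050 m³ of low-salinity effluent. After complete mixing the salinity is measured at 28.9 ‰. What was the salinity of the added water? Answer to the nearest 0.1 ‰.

0.4 ‰

Salt balance: 9,620×76.4 + 16,050×S = 25,670×28.9
734,968 + 16,050·S = 741,863
S = (741,863 − 734,968) / 16,050 = 0.4296 ‰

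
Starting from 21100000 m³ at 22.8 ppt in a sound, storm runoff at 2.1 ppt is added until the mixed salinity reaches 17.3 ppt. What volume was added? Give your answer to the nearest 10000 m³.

7630000 m³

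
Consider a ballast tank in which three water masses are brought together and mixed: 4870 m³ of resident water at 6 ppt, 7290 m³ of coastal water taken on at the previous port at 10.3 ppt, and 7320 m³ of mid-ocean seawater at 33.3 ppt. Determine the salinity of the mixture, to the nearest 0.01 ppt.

Salt balance:
salt = 4,870×6 + 7,290×10.3 + 7,320×33.3 = 29,220 + 75,087 + 243,756 = 348,063
volume = 4,870 + 7,290 + 7,320 = 19,480 m³
S = 348,063 / 19,480 = 17.8677 ppt

17.87 ppt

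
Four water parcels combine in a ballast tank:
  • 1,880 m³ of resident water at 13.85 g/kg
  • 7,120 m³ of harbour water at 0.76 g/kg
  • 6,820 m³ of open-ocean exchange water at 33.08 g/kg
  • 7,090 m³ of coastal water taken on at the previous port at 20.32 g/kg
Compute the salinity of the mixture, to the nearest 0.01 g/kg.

Salt balance:
salt = 1,880×13.85 + 7,120×0.76 + 6,820×33.08 + 7,090×20.32 = 26,038 + 5,411.2 + 225,605.6 + 144,068.8 = 401,123.6
volume = 1,880 + 7,120 + 6,820 + 7,090 = 22,910 m³
S = 401,123.6 / 22,910 = 17.5087 g/kg

17.51 g/kg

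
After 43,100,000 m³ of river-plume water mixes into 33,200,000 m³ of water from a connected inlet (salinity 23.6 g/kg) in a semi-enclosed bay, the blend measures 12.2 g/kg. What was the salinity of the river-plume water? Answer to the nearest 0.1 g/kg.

3.4 g/kg

Salt balance: 33,200,000×23.6 + 43,100,000×S = 76,300,000×12.2
783,520,000 + 43,100,000·S = 930,860,000
S = (930,860,000 − 783,520,000) / 43,100,000 = 3.4186 g/kg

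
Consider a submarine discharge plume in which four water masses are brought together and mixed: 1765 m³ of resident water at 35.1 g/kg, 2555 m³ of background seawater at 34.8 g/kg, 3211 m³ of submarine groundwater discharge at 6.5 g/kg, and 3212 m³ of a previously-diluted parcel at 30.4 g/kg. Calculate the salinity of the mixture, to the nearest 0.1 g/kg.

25.1 g/kg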